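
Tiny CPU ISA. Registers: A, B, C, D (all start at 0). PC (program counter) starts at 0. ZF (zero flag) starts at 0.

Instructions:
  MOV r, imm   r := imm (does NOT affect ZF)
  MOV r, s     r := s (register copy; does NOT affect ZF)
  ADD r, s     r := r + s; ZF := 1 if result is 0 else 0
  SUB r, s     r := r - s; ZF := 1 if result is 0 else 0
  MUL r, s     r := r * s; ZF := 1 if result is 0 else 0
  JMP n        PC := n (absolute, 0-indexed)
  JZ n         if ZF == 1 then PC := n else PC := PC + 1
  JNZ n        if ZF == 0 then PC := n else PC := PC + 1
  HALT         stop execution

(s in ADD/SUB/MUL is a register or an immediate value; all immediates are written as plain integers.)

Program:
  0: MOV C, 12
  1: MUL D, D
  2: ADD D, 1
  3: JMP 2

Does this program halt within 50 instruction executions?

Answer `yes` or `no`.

Answer: no

Derivation:
Step 1: PC=0 exec 'MOV C, 12'. After: A=0 B=0 C=12 D=0 ZF=0 PC=1
Step 2: PC=1 exec 'MUL D, D'. After: A=0 B=0 C=12 D=0 ZF=1 PC=2
Step 3: PC=2 exec 'ADD D, 1'. After: A=0 B=0 C=12 D=1 ZF=0 PC=3
Step 4: PC=3 exec 'JMP 2'. After: A=0 B=0 C=12 D=1 ZF=0 PC=2
Step 5: PC=2 exec 'ADD D, 1'. After: A=0 B=0 C=12 D=2 ZF=0 PC=3
Step 6: PC=3 exec 'JMP 2'. After: A=0 B=0 C=12 D=2 ZF=0 PC=2
Step 7: PC=2 exec 'ADD D, 1'. After: A=0 B=0 C=12 D=3 ZF=0 PC=3
Step 8: PC=3 exec 'JMP 2'. After: A=0 B=0 C=12 D=3 ZF=0 PC=2
Step 9: PC=2 exec 'ADD D, 1'. After: A=0 B=0 C=12 D=4 ZF=0 PC=3
Step 10: PC=3 exec 'JMP 2'. After: A=0 B=0 C=12 D=4 ZF=0 PC=2
Step 11: PC=2 exec 'ADD D, 1'. After: A=0 B=0 C=12 D=5 ZF=0 PC=3
Step 12: PC=3 exec 'JMP 2'. After: A=0 B=0 C=12 D=5 ZF=0 PC=2
Step 13: PC=2 exec 'ADD D, 1'. After: A=0 B=0 C=12 D=6 ZF=0 PC=3
Step 14: PC=3 exec 'JMP 2'. After: A=0 B=0 C=12 D=6 ZF=0 PC=2
Step 15: PC=2 exec 'ADD D, 1'. After: A=0 B=0 C=12 D=7 ZF=0 PC=3
After 50 steps: not halted. PC revisits the same instructions with no path to HALT; will never halt.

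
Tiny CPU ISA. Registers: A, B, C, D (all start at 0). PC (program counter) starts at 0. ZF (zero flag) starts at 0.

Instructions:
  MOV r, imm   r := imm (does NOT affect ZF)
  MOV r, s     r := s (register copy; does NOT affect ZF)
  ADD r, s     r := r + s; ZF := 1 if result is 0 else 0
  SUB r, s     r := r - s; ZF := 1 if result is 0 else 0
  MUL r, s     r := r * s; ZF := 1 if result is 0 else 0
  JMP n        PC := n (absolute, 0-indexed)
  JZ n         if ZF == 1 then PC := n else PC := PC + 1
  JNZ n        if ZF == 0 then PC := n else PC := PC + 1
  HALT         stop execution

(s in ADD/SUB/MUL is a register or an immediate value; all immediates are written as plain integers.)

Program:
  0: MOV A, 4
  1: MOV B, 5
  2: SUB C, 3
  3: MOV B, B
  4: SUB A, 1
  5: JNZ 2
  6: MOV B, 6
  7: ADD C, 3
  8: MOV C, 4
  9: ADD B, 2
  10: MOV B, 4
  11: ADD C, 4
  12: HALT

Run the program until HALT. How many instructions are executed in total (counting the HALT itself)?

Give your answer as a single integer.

Step 1: PC=0 exec 'MOV A, 4'. After: A=4 B=0 C=0 D=0 ZF=0 PC=1
Step 2: PC=1 exec 'MOV B, 5'. After: A=4 B=5 C=0 D=0 ZF=0 PC=2
Step 3: PC=2 exec 'SUB C, 3'. After: A=4 B=5 C=-3 D=0 ZF=0 PC=3
Step 4: PC=3 exec 'MOV B, B'. After: A=4 B=5 C=-3 D=0 ZF=0 PC=4
Step 5: PC=4 exec 'SUB A, 1'. After: A=3 B=5 C=-3 D=0 ZF=0 PC=5
Step 6: PC=5 exec 'JNZ 2'. After: A=3 B=5 C=-3 D=0 ZF=0 PC=2
Step 7: PC=2 exec 'SUB C, 3'. After: A=3 B=5 C=-6 D=0 ZF=0 PC=3
Step 8: PC=3 exec 'MOV B, B'. After: A=3 B=5 C=-6 D=0 ZF=0 PC=4
Step 9: PC=4 exec 'SUB A, 1'. After: A=2 B=5 C=-6 D=0 ZF=0 PC=5
Step 10: PC=5 exec 'JNZ 2'. After: A=2 B=5 C=-6 D=0 ZF=0 PC=2
Step 11: PC=2 exec 'SUB C, 3'. After: A=2 B=5 C=-9 D=0 ZF=0 PC=3
Step 12: PC=3 exec 'MOV B, B'. After: A=2 B=5 C=-9 D=0 ZF=0 PC=4
Step 13: PC=4 exec 'SUB A, 1'. After: A=1 B=5 C=-9 D=0 ZF=0 PC=5
Step 14: PC=5 exec 'JNZ 2'. After: A=1 B=5 C=-9 D=0 ZF=0 PC=2
Step 15: PC=2 exec 'SUB C, 3'. After: A=1 B=5 C=-12 D=0 ZF=0 PC=3
Step 16: PC=3 exec 'MOV B, B'. After: A=1 B=5 C=-12 D=0 ZF=0 PC=4
Step 17: PC=4 exec 'SUB A, 1'. After: A=0 B=5 C=-12 D=0 ZF=1 PC=5
Step 18: PC=5 exec 'JNZ 2'. After: A=0 B=5 C=-12 D=0 ZF=1 PC=6
Step 19: PC=6 exec 'MOV B, 6'. After: A=0 B=6 C=-12 D=0 ZF=1 PC=7
Step 20: PC=7 exec 'ADD C, 3'. After: A=0 B=6 C=-9 D=0 ZF=0 PC=8
Step 21: PC=8 exec 'MOV C, 4'. After: A=0 B=6 C=4 D=0 ZF=0 PC=9
Step 22: PC=9 exec 'ADD B, 2'. After: A=0 B=8 C=4 D=0 ZF=0 PC=10
Step 23: PC=10 exec 'MOV B, 4'. After: A=0 B=4 C=4 D=0 ZF=0 PC=11
Step 24: PC=11 exec 'ADD C, 4'. After: A=0 B=4 C=8 D=0 ZF=0 PC=12
Step 25: PC=12 exec 'HALT'. After: A=0 B=4 C=8 D=0 ZF=0 PC=12 HALTED
Total instructions executed: 25

Answer: 25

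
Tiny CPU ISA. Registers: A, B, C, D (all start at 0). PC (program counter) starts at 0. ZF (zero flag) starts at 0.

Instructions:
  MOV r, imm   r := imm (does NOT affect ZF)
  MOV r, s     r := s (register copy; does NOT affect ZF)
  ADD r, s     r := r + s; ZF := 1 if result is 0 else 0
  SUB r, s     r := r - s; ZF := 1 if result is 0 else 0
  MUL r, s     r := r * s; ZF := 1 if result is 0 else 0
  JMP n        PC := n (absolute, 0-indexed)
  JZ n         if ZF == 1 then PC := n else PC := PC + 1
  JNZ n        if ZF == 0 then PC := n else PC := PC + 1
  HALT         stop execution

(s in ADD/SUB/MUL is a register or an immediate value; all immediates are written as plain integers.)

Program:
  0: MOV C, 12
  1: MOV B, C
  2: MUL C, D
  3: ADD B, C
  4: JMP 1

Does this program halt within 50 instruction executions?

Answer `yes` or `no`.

Step 1: PC=0 exec 'MOV C, 12'. After: A=0 B=0 C=12 D=0 ZF=0 PC=1
Step 2: PC=1 exec 'MOV B, C'. After: A=0 B=12 C=12 D=0 ZF=0 PC=2
Step 3: PC=2 exec 'MUL C, D'. After: A=0 B=12 C=0 D=0 ZF=1 PC=3
Step 4: PC=3 exec 'ADD B, C'. After: A=0 B=12 C=0 D=0 ZF=0 PC=4
Step 5: PC=4 exec 'JMP 1'. After: A=0 B=12 C=0 D=0 ZF=0 PC=1
Step 6: PC=1 exec 'MOV B, C'. After: A=0 B=0 C=0 D=0 ZF=0 PC=2
Step 7: PC=2 exec 'MUL C, D'. After: A=0 B=0 C=0 D=0 ZF=1 PC=3
Step 8: PC=3 exec 'ADD B, C'. After: A=0 B=0 C=0 D=0 ZF=1 PC=4
Step 9: PC=4 exec 'JMP 1'. After: A=0 B=0 C=0 D=0 ZF=1 PC=1
Step 10: PC=1 exec 'MOV B, C'. After: A=0 B=0 C=0 D=0 ZF=1 PC=2
Step 11: PC=2 exec 'MUL C, D'. After: A=0 B=0 C=0 D=0 ZF=1 PC=3
State after step 11 equals state after step 7: the program is in a cycle of length 4 and will never halt.

Answer: no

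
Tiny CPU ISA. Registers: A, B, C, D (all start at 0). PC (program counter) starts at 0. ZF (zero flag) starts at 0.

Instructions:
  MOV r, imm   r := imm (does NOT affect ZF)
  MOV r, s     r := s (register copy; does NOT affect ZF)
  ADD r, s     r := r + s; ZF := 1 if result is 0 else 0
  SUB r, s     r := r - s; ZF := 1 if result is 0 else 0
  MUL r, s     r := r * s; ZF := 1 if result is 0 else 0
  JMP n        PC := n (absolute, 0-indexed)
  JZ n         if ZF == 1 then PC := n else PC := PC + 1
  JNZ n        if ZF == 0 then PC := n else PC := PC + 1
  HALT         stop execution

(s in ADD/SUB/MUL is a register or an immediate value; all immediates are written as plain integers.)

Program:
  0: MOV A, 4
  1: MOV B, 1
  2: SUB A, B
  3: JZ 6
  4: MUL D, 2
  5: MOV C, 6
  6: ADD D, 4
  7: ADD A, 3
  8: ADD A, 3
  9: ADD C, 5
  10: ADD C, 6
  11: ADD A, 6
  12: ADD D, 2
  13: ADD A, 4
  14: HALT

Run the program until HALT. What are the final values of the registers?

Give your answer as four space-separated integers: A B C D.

Step 1: PC=0 exec 'MOV A, 4'. After: A=4 B=0 C=0 D=0 ZF=0 PC=1
Step 2: PC=1 exec 'MOV B, 1'. After: A=4 B=1 C=0 D=0 ZF=0 PC=2
Step 3: PC=2 exec 'SUB A, B'. After: A=3 B=1 C=0 D=0 ZF=0 PC=3
Step 4: PC=3 exec 'JZ 6'. After: A=3 B=1 C=0 D=0 ZF=0 PC=4
Step 5: PC=4 exec 'MUL D, 2'. After: A=3 B=1 C=0 D=0 ZF=1 PC=5
Step 6: PC=5 exec 'MOV C, 6'. After: A=3 B=1 C=6 D=0 ZF=1 PC=6
Step 7: PC=6 exec 'ADD D, 4'. After: A=3 B=1 C=6 D=4 ZF=0 PC=7
Step 8: PC=7 exec 'ADD A, 3'. After: A=6 B=1 C=6 D=4 ZF=0 PC=8
Step 9: PC=8 exec 'ADD A, 3'. After: A=9 B=1 C=6 D=4 ZF=0 PC=9
Step 10: PC=9 exec 'ADD C, 5'. After: A=9 B=1 C=11 D=4 ZF=0 PC=10
Step 11: PC=10 exec 'ADD C, 6'. After: A=9 B=1 C=17 D=4 ZF=0 PC=11
Step 12: PC=11 exec 'ADD A, 6'. After: A=15 B=1 C=17 D=4 ZF=0 PC=12
Step 13: PC=12 exec 'ADD D, 2'. After: A=15 B=1 C=17 D=6 ZF=0 PC=13
Step 14: PC=13 exec 'ADD A, 4'. After: A=19 B=1 C=17 D=6 ZF=0 PC=14
Step 15: PC=14 exec 'HALT'. After: A=19 B=1 C=17 D=6 ZF=0 PC=14 HALTED

Answer: 19 1 17 6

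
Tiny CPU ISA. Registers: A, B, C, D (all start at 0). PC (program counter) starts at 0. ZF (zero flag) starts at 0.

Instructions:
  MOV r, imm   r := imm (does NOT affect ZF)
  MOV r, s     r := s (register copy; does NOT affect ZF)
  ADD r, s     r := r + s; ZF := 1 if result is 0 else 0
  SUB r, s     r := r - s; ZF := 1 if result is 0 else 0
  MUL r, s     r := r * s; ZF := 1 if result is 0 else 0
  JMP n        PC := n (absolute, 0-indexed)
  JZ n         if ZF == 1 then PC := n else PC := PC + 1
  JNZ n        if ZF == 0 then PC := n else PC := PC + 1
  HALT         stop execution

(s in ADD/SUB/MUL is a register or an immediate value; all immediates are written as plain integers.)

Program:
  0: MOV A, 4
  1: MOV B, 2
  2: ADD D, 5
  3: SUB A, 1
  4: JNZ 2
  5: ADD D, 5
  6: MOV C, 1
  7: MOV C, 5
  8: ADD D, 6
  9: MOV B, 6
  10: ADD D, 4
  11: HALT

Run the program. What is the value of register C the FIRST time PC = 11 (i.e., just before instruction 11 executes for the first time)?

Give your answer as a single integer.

Step 1: PC=0 exec 'MOV A, 4'. After: A=4 B=0 C=0 D=0 ZF=0 PC=1
Step 2: PC=1 exec 'MOV B, 2'. After: A=4 B=2 C=0 D=0 ZF=0 PC=2
Step 3: PC=2 exec 'ADD D, 5'. After: A=4 B=2 C=0 D=5 ZF=0 PC=3
Step 4: PC=3 exec 'SUB A, 1'. After: A=3 B=2 C=0 D=5 ZF=0 PC=4
Step 5: PC=4 exec 'JNZ 2'. After: A=3 B=2 C=0 D=5 ZF=0 PC=2
Step 6: PC=2 exec 'ADD D, 5'. After: A=3 B=2 C=0 D=10 ZF=0 PC=3
Step 7: PC=3 exec 'SUB A, 1'. After: A=2 B=2 C=0 D=10 ZF=0 PC=4
Step 8: PC=4 exec 'JNZ 2'. After: A=2 B=2 C=0 D=10 ZF=0 PC=2
Step 9: PC=2 exec 'ADD D, 5'. After: A=2 B=2 C=0 D=15 ZF=0 PC=3
Step 10: PC=3 exec 'SUB A, 1'. After: A=1 B=2 C=0 D=15 ZF=0 PC=4
Step 11: PC=4 exec 'JNZ 2'. After: A=1 B=2 C=0 D=15 ZF=0 PC=2
Step 12: PC=2 exec 'ADD D, 5'. After: A=1 B=2 C=0 D=20 ZF=0 PC=3
Step 13: PC=3 exec 'SUB A, 1'. After: A=0 B=2 C=0 D=20 ZF=1 PC=4
Step 14: PC=4 exec 'JNZ 2'. After: A=0 B=2 C=0 D=20 ZF=1 PC=5
Step 15: PC=5 exec 'ADD D, 5'. After: A=0 B=2 C=0 D=25 ZF=0 PC=6
Step 16: PC=6 exec 'MOV C, 1'. After: A=0 B=2 C=1 D=25 ZF=0 PC=7
Step 17: PC=7 exec 'MOV C, 5'. After: A=0 B=2 C=5 D=25 ZF=0 PC=8
Step 18: PC=8 exec 'ADD D, 6'. After: A=0 B=2 C=5 D=31 ZF=0 PC=9
Step 19: PC=9 exec 'MOV B, 6'. After: A=0 B=6 C=5 D=31 ZF=0 PC=10
Step 20: PC=10 exec 'ADD D, 4'. After: A=0 B=6 C=5 D=35 ZF=0 PC=11
First time PC=11: C=5

5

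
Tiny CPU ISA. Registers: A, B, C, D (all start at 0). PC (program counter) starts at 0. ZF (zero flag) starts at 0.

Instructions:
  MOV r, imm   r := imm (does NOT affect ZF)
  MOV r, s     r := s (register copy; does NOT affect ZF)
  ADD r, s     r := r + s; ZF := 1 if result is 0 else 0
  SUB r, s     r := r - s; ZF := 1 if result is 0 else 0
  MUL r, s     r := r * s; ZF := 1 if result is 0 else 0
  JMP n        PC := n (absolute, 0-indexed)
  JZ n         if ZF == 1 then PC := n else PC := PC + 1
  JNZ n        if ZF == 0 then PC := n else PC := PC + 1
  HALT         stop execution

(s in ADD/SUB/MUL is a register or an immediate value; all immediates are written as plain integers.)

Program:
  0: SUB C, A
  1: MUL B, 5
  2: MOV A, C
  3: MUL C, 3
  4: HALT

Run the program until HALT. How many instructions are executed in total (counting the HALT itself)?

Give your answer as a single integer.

Answer: 5

Derivation:
Step 1: PC=0 exec 'SUB C, A'. After: A=0 B=0 C=0 D=0 ZF=1 PC=1
Step 2: PC=1 exec 'MUL B, 5'. After: A=0 B=0 C=0 D=0 ZF=1 PC=2
Step 3: PC=2 exec 'MOV A, C'. After: A=0 B=0 C=0 D=0 ZF=1 PC=3
Step 4: PC=3 exec 'MUL C, 3'. After: A=0 B=0 C=0 D=0 ZF=1 PC=4
Step 5: PC=4 exec 'HALT'. After: A=0 B=0 C=0 D=0 ZF=1 PC=4 HALTED
Total instructions executed: 5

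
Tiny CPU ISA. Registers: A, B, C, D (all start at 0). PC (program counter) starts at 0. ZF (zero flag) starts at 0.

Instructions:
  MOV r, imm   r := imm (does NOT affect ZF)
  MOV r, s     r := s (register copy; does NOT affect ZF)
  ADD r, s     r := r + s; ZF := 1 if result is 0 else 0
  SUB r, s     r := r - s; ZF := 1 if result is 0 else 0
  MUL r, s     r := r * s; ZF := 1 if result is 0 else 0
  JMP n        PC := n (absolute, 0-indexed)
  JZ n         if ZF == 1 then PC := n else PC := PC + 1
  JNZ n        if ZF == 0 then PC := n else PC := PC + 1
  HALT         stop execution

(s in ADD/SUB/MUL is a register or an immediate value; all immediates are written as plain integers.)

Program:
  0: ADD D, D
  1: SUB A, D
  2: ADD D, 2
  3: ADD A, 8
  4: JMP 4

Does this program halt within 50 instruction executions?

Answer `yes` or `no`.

Answer: no

Derivation:
Step 1: PC=0 exec 'ADD D, D'. After: A=0 B=0 C=0 D=0 ZF=1 PC=1
Step 2: PC=1 exec 'SUB A, D'. After: A=0 B=0 C=0 D=0 ZF=1 PC=2
Step 3: PC=2 exec 'ADD D, 2'. After: A=0 B=0 C=0 D=2 ZF=0 PC=3
Step 4: PC=3 exec 'ADD A, 8'. After: A=8 B=0 C=0 D=2 ZF=0 PC=4
Step 5: PC=4 exec 'JMP 4'. After: A=8 B=0 C=0 D=2 ZF=0 PC=4
State after step 5 equals state after step 4: the program is in a cycle of length 1 and will never halt.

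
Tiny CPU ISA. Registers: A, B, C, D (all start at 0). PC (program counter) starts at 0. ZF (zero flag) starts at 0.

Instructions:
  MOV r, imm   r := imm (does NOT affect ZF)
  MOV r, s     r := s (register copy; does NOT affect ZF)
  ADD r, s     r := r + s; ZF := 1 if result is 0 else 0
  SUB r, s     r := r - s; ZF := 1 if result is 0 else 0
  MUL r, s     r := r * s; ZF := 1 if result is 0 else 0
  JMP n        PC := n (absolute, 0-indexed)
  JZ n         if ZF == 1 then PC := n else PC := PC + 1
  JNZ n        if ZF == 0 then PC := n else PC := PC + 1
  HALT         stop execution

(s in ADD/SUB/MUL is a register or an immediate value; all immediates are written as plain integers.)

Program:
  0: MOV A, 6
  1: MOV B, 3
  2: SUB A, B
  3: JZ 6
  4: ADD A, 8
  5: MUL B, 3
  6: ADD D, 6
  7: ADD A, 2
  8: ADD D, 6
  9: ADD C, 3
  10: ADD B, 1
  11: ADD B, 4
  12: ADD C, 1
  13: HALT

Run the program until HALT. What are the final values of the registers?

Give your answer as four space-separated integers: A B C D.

Step 1: PC=0 exec 'MOV A, 6'. After: A=6 B=0 C=0 D=0 ZF=0 PC=1
Step 2: PC=1 exec 'MOV B, 3'. After: A=6 B=3 C=0 D=0 ZF=0 PC=2
Step 3: PC=2 exec 'SUB A, B'. After: A=3 B=3 C=0 D=0 ZF=0 PC=3
Step 4: PC=3 exec 'JZ 6'. After: A=3 B=3 C=0 D=0 ZF=0 PC=4
Step 5: PC=4 exec 'ADD A, 8'. After: A=11 B=3 C=0 D=0 ZF=0 PC=5
Step 6: PC=5 exec 'MUL B, 3'. After: A=11 B=9 C=0 D=0 ZF=0 PC=6
Step 7: PC=6 exec 'ADD D, 6'. After: A=11 B=9 C=0 D=6 ZF=0 PC=7
Step 8: PC=7 exec 'ADD A, 2'. After: A=13 B=9 C=0 D=6 ZF=0 PC=8
Step 9: PC=8 exec 'ADD D, 6'. After: A=13 B=9 C=0 D=12 ZF=0 PC=9
Step 10: PC=9 exec 'ADD C, 3'. After: A=13 B=9 C=3 D=12 ZF=0 PC=10
Step 11: PC=10 exec 'ADD B, 1'. After: A=13 B=10 C=3 D=12 ZF=0 PC=11
Step 12: PC=11 exec 'ADD B, 4'. After: A=13 B=14 C=3 D=12 ZF=0 PC=12
Step 13: PC=12 exec 'ADD C, 1'. After: A=13 B=14 C=4 D=12 ZF=0 PC=13
Step 14: PC=13 exec 'HALT'. After: A=13 B=14 C=4 D=12 ZF=0 PC=13 HALTED

Answer: 13 14 4 12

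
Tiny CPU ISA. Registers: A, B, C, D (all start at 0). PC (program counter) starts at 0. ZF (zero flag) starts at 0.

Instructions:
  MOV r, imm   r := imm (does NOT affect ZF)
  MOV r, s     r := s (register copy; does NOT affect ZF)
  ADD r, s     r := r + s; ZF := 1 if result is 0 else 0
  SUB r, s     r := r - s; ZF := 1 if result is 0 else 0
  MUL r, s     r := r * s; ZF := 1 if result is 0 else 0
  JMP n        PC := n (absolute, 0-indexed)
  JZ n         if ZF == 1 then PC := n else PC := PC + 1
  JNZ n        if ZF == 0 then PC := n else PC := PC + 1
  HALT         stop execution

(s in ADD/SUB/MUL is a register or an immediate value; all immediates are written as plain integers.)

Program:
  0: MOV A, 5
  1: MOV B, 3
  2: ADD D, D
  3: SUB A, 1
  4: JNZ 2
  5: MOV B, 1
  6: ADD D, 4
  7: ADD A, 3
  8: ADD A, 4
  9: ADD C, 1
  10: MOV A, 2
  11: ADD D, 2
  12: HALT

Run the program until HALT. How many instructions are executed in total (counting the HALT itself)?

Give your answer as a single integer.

Answer: 25

Derivation:
Step 1: PC=0 exec 'MOV A, 5'. After: A=5 B=0 C=0 D=0 ZF=0 PC=1
Step 2: PC=1 exec 'MOV B, 3'. After: A=5 B=3 C=0 D=0 ZF=0 PC=2
Step 3: PC=2 exec 'ADD D, D'. After: A=5 B=3 C=0 D=0 ZF=1 PC=3
Step 4: PC=3 exec 'SUB A, 1'. After: A=4 B=3 C=0 D=0 ZF=0 PC=4
Step 5: PC=4 exec 'JNZ 2'. After: A=4 B=3 C=0 D=0 ZF=0 PC=2
Step 6: PC=2 exec 'ADD D, D'. After: A=4 B=3 C=0 D=0 ZF=1 PC=3
Step 7: PC=3 exec 'SUB A, 1'. After: A=3 B=3 C=0 D=0 ZF=0 PC=4
Step 8: PC=4 exec 'JNZ 2'. After: A=3 B=3 C=0 D=0 ZF=0 PC=2
Step 9: PC=2 exec 'ADD D, D'. After: A=3 B=3 C=0 D=0 ZF=1 PC=3
Step 10: PC=3 exec 'SUB A, 1'. After: A=2 B=3 C=0 D=0 ZF=0 PC=4
Step 11: PC=4 exec 'JNZ 2'. After: A=2 B=3 C=0 D=0 ZF=0 PC=2
Step 12: PC=2 exec 'ADD D, D'. After: A=2 B=3 C=0 D=0 ZF=1 PC=3
Step 13: PC=3 exec 'SUB A, 1'. After: A=1 B=3 C=0 D=0 ZF=0 PC=4
Step 14: PC=4 exec 'JNZ 2'. After: A=1 B=3 C=0 D=0 ZF=0 PC=2
Step 15: PC=2 exec 'ADD D, D'. After: A=1 B=3 C=0 D=0 ZF=1 PC=3
Step 16: PC=3 exec 'SUB A, 1'. After: A=0 B=3 C=0 D=0 ZF=1 PC=4
Step 17: PC=4 exec 'JNZ 2'. After: A=0 B=3 C=0 D=0 ZF=1 PC=5
Step 18: PC=5 exec 'MOV B, 1'. After: A=0 B=1 C=0 D=0 ZF=1 PC=6
Step 19: PC=6 exec 'ADD D, 4'. After: A=0 B=1 C=0 D=4 ZF=0 PC=7
Step 20: PC=7 exec 'ADD A, 3'. After: A=3 B=1 C=0 D=4 ZF=0 PC=8
Step 21: PC=8 exec 'ADD A, 4'. After: A=7 B=1 C=0 D=4 ZF=0 PC=9
Step 22: PC=9 exec 'ADD C, 1'. After: A=7 B=1 C=1 D=4 ZF=0 PC=10
Step 23: PC=10 exec 'MOV A, 2'. After: A=2 B=1 C=1 D=4 ZF=0 PC=11
Step 24: PC=11 exec 'ADD D, 2'. After: A=2 B=1 C=1 D=6 ZF=0 PC=12
Step 25: PC=12 exec 'HALT'. After: A=2 B=1 C=1 D=6 ZF=0 PC=12 HALTED
Total instructions executed: 25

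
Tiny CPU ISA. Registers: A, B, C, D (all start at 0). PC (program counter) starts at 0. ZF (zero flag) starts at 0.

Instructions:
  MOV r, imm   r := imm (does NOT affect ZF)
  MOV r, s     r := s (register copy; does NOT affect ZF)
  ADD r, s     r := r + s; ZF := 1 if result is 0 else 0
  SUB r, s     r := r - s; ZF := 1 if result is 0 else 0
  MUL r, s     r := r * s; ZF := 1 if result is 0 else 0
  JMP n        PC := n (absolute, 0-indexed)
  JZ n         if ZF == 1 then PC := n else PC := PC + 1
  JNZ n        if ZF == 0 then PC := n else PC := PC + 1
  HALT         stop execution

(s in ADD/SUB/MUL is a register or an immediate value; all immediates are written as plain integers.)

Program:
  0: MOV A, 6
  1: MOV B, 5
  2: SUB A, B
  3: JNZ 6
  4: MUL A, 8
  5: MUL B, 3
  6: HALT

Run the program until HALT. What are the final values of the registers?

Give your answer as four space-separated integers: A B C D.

Answer: 1 5 0 0

Derivation:
Step 1: PC=0 exec 'MOV A, 6'. After: A=6 B=0 C=0 D=0 ZF=0 PC=1
Step 2: PC=1 exec 'MOV B, 5'. After: A=6 B=5 C=0 D=0 ZF=0 PC=2
Step 3: PC=2 exec 'SUB A, B'. After: A=1 B=5 C=0 D=0 ZF=0 PC=3
Step 4: PC=3 exec 'JNZ 6'. After: A=1 B=5 C=0 D=0 ZF=0 PC=6
Step 5: PC=6 exec 'HALT'. After: A=1 B=5 C=0 D=0 ZF=0 PC=6 HALTED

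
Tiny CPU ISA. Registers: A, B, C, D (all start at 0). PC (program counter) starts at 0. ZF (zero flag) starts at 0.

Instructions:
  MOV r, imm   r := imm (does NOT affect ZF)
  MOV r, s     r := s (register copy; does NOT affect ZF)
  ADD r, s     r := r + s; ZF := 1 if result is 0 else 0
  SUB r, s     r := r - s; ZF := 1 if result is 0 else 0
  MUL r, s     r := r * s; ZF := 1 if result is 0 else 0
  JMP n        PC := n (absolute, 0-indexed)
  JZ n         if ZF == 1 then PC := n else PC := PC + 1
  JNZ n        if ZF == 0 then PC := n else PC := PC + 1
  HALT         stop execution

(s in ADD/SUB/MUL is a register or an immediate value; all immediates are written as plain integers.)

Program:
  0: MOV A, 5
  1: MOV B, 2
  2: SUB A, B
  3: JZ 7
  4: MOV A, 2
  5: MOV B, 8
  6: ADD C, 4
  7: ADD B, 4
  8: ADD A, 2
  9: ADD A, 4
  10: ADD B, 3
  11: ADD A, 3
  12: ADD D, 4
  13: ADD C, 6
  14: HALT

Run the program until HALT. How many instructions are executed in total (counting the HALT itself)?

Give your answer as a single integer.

Answer: 15

Derivation:
Step 1: PC=0 exec 'MOV A, 5'. After: A=5 B=0 C=0 D=0 ZF=0 PC=1
Step 2: PC=1 exec 'MOV B, 2'. After: A=5 B=2 C=0 D=0 ZF=0 PC=2
Step 3: PC=2 exec 'SUB A, B'. After: A=3 B=2 C=0 D=0 ZF=0 PC=3
Step 4: PC=3 exec 'JZ 7'. After: A=3 B=2 C=0 D=0 ZF=0 PC=4
Step 5: PC=4 exec 'MOV A, 2'. After: A=2 B=2 C=0 D=0 ZF=0 PC=5
Step 6: PC=5 exec 'MOV B, 8'. After: A=2 B=8 C=0 D=0 ZF=0 PC=6
Step 7: PC=6 exec 'ADD C, 4'. After: A=2 B=8 C=4 D=0 ZF=0 PC=7
Step 8: PC=7 exec 'ADD B, 4'. After: A=2 B=12 C=4 D=0 ZF=0 PC=8
Step 9: PC=8 exec 'ADD A, 2'. After: A=4 B=12 C=4 D=0 ZF=0 PC=9
Step 10: PC=9 exec 'ADD A, 4'. After: A=8 B=12 C=4 D=0 ZF=0 PC=10
Step 11: PC=10 exec 'ADD B, 3'. After: A=8 B=15 C=4 D=0 ZF=0 PC=11
Step 12: PC=11 exec 'ADD A, 3'. After: A=11 B=15 C=4 D=0 ZF=0 PC=12
Step 13: PC=12 exec 'ADD D, 4'. After: A=11 B=15 C=4 D=4 ZF=0 PC=13
Step 14: PC=13 exec 'ADD C, 6'. After: A=11 B=15 C=10 D=4 ZF=0 PC=14
Step 15: PC=14 exec 'HALT'. After: A=11 B=15 C=10 D=4 ZF=0 PC=14 HALTED
Total instructions executed: 15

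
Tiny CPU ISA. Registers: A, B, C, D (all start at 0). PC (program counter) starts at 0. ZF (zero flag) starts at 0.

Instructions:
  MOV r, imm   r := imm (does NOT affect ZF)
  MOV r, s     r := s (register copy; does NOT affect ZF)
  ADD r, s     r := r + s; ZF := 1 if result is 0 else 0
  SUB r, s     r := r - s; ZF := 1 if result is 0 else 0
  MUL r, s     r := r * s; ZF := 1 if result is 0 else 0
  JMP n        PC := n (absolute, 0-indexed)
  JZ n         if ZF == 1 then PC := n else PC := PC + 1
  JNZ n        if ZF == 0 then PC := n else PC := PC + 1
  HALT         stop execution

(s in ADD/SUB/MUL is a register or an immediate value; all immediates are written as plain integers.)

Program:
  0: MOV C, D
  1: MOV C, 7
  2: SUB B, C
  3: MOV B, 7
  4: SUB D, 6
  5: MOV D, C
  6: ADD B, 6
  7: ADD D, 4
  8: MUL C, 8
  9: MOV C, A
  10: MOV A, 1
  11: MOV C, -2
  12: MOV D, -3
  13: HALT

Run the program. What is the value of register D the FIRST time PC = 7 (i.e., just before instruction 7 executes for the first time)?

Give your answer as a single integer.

Step 1: PC=0 exec 'MOV C, D'. After: A=0 B=0 C=0 D=0 ZF=0 PC=1
Step 2: PC=1 exec 'MOV C, 7'. After: A=0 B=0 C=7 D=0 ZF=0 PC=2
Step 3: PC=2 exec 'SUB B, C'. After: A=0 B=-7 C=7 D=0 ZF=0 PC=3
Step 4: PC=3 exec 'MOV B, 7'. After: A=0 B=7 C=7 D=0 ZF=0 PC=4
Step 5: PC=4 exec 'SUB D, 6'. After: A=0 B=7 C=7 D=-6 ZF=0 PC=5
Step 6: PC=5 exec 'MOV D, C'. After: A=0 B=7 C=7 D=7 ZF=0 PC=6
Step 7: PC=6 exec 'ADD B, 6'. After: A=0 B=13 C=7 D=7 ZF=0 PC=7
First time PC=7: D=7

7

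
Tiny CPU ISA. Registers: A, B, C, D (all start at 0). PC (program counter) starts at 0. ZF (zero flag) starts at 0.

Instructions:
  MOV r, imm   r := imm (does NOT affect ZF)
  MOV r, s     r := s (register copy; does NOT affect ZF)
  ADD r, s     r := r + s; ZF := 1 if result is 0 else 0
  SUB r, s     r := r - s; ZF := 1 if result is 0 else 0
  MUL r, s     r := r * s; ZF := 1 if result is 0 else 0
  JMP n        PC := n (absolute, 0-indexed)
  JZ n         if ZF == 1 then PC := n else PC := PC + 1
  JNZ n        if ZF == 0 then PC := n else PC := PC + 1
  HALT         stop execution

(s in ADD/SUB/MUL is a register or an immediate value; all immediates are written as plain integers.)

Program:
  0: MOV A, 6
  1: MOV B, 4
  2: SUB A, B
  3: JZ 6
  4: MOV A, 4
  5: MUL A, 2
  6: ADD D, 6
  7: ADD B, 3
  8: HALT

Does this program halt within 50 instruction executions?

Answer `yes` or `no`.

Step 1: PC=0 exec 'MOV A, 6'. After: A=6 B=0 C=0 D=0 ZF=0 PC=1
Step 2: PC=1 exec 'MOV B, 4'. After: A=6 B=4 C=0 D=0 ZF=0 PC=2
Step 3: PC=2 exec 'SUB A, B'. After: A=2 B=4 C=0 D=0 ZF=0 PC=3
Step 4: PC=3 exec 'JZ 6'. After: A=2 B=4 C=0 D=0 ZF=0 PC=4
Step 5: PC=4 exec 'MOV A, 4'. After: A=4 B=4 C=0 D=0 ZF=0 PC=5
Step 6: PC=5 exec 'MUL A, 2'. After: A=8 B=4 C=0 D=0 ZF=0 PC=6
Step 7: PC=6 exec 'ADD D, 6'. After: A=8 B=4 C=0 D=6 ZF=0 PC=7
Step 8: PC=7 exec 'ADD B, 3'. After: A=8 B=7 C=0 D=6 ZF=0 PC=8
Step 9: PC=8 exec 'HALT'. After: A=8 B=7 C=0 D=6 ZF=0 PC=8 HALTED

Answer: yes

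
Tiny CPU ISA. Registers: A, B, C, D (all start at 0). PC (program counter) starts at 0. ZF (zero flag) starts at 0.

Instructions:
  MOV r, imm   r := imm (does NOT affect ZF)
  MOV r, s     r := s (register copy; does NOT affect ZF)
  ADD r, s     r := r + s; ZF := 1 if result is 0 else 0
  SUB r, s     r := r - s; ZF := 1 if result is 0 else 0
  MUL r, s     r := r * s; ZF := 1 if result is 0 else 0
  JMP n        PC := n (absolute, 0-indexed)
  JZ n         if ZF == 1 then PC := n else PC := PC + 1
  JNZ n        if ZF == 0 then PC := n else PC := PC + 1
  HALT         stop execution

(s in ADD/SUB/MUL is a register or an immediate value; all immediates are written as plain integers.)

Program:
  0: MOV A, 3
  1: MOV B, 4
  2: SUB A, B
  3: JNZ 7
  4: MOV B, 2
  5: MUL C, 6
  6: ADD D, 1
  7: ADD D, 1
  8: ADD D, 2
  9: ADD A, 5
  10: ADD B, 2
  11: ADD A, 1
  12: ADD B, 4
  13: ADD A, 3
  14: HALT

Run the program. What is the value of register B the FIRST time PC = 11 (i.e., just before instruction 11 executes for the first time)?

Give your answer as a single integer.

Step 1: PC=0 exec 'MOV A, 3'. After: A=3 B=0 C=0 D=0 ZF=0 PC=1
Step 2: PC=1 exec 'MOV B, 4'. After: A=3 B=4 C=0 D=0 ZF=0 PC=2
Step 3: PC=2 exec 'SUB A, B'. After: A=-1 B=4 C=0 D=0 ZF=0 PC=3
Step 4: PC=3 exec 'JNZ 7'. After: A=-1 B=4 C=0 D=0 ZF=0 PC=7
Step 5: PC=7 exec 'ADD D, 1'. After: A=-1 B=4 C=0 D=1 ZF=0 PC=8
Step 6: PC=8 exec 'ADD D, 2'. After: A=-1 B=4 C=0 D=3 ZF=0 PC=9
Step 7: PC=9 exec 'ADD A, 5'. After: A=4 B=4 C=0 D=3 ZF=0 PC=10
Step 8: PC=10 exec 'ADD B, 2'. After: A=4 B=6 C=0 D=3 ZF=0 PC=11
First time PC=11: B=6

6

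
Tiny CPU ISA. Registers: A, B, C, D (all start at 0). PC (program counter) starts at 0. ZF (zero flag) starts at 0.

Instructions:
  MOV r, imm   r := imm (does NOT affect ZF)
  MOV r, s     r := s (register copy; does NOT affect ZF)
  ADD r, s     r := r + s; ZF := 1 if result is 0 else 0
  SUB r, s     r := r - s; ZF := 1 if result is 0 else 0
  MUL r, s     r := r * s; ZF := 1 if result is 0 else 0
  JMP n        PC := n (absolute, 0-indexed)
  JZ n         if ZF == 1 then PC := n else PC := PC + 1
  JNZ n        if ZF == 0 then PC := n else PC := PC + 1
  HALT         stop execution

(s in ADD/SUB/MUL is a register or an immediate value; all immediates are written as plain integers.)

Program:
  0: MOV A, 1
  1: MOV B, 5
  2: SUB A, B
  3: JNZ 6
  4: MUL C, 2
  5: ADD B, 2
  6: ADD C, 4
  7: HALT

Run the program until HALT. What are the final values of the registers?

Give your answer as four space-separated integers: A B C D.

Answer: -4 5 4 0

Derivation:
Step 1: PC=0 exec 'MOV A, 1'. After: A=1 B=0 C=0 D=0 ZF=0 PC=1
Step 2: PC=1 exec 'MOV B, 5'. After: A=1 B=5 C=0 D=0 ZF=0 PC=2
Step 3: PC=2 exec 'SUB A, B'. After: A=-4 B=5 C=0 D=0 ZF=0 PC=3
Step 4: PC=3 exec 'JNZ 6'. After: A=-4 B=5 C=0 D=0 ZF=0 PC=6
Step 5: PC=6 exec 'ADD C, 4'. After: A=-4 B=5 C=4 D=0 ZF=0 PC=7
Step 6: PC=7 exec 'HALT'. After: A=-4 B=5 C=4 D=0 ZF=0 PC=7 HALTED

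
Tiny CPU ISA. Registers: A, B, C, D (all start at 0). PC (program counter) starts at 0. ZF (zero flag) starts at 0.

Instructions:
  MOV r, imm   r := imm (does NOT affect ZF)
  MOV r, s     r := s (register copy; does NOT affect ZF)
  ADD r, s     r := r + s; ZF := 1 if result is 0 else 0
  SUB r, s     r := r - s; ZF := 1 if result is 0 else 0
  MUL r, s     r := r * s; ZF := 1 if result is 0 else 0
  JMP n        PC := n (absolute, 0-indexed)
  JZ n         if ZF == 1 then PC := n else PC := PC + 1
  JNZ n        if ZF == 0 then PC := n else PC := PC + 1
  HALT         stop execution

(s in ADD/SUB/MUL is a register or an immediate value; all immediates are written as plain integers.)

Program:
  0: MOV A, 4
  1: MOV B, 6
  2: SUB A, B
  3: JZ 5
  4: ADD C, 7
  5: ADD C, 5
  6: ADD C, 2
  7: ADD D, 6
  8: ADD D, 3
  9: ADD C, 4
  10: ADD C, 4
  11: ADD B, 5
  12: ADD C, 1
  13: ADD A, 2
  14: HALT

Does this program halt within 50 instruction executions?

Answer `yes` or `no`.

Step 1: PC=0 exec 'MOV A, 4'. After: A=4 B=0 C=0 D=0 ZF=0 PC=1
Step 2: PC=1 exec 'MOV B, 6'. After: A=4 B=6 C=0 D=0 ZF=0 PC=2
Step 3: PC=2 exec 'SUB A, B'. After: A=-2 B=6 C=0 D=0 ZF=0 PC=3
Step 4: PC=3 exec 'JZ 5'. After: A=-2 B=6 C=0 D=0 ZF=0 PC=4
Step 5: PC=4 exec 'ADD C, 7'. After: A=-2 B=6 C=7 D=0 ZF=0 PC=5
Step 6: PC=5 exec 'ADD C, 5'. After: A=-2 B=6 C=12 D=0 ZF=0 PC=6
Step 7: PC=6 exec 'ADD C, 2'. After: A=-2 B=6 C=14 D=0 ZF=0 PC=7
Step 8: PC=7 exec 'ADD D, 6'. After: A=-2 B=6 C=14 D=6 ZF=0 PC=8
Step 9: PC=8 exec 'ADD D, 3'. After: A=-2 B=6 C=14 D=9 ZF=0 PC=9
Step 10: PC=9 exec 'ADD C, 4'. After: A=-2 B=6 C=18 D=9 ZF=0 PC=10
Step 11: PC=10 exec 'ADD C, 4'. After: A=-2 B=6 C=22 D=9 ZF=0 PC=11
Step 12: PC=11 exec 'ADD B, 5'. After: A=-2 B=11 C=22 D=9 ZF=0 PC=12
Step 13: PC=12 exec 'ADD C, 1'. After: A=-2 B=11 C=23 D=9 ZF=0 PC=13
Step 14: PC=13 exec 'ADD A, 2'. After: A=0 B=11 C=23 D=9 ZF=1 PC=14
Step 15: PC=14 exec 'HALT'. After: A=0 B=11 C=23 D=9 ZF=1 PC=14 HALTED

Answer: yes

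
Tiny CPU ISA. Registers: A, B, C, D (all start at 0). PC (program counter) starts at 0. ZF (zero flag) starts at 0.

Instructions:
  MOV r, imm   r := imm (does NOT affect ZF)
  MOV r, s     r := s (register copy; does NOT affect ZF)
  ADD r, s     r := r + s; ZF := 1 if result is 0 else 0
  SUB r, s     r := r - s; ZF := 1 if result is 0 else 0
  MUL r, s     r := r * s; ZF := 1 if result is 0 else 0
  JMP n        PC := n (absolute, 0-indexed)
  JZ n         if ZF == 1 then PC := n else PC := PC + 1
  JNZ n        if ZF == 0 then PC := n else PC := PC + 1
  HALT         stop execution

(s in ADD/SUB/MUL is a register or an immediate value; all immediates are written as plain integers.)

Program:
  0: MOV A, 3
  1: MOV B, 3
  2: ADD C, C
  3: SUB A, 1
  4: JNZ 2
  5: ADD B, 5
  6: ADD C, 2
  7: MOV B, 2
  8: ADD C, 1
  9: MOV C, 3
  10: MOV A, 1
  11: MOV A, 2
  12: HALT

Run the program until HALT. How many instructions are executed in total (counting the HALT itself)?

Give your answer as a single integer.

Step 1: PC=0 exec 'MOV A, 3'. After: A=3 B=0 C=0 D=0 ZF=0 PC=1
Step 2: PC=1 exec 'MOV B, 3'. After: A=3 B=3 C=0 D=0 ZF=0 PC=2
Step 3: PC=2 exec 'ADD C, C'. After: A=3 B=3 C=0 D=0 ZF=1 PC=3
Step 4: PC=3 exec 'SUB A, 1'. After: A=2 B=3 C=0 D=0 ZF=0 PC=4
Step 5: PC=4 exec 'JNZ 2'. After: A=2 B=3 C=0 D=0 ZF=0 PC=2
Step 6: PC=2 exec 'ADD C, C'. After: A=2 B=3 C=0 D=0 ZF=1 PC=3
Step 7: PC=3 exec 'SUB A, 1'. After: A=1 B=3 C=0 D=0 ZF=0 PC=4
Step 8: PC=4 exec 'JNZ 2'. After: A=1 B=3 C=0 D=0 ZF=0 PC=2
Step 9: PC=2 exec 'ADD C, C'. After: A=1 B=3 C=0 D=0 ZF=1 PC=3
Step 10: PC=3 exec 'SUB A, 1'. After: A=0 B=3 C=0 D=0 ZF=1 PC=4
Step 11: PC=4 exec 'JNZ 2'. After: A=0 B=3 C=0 D=0 ZF=1 PC=5
Step 12: PC=5 exec 'ADD B, 5'. After: A=0 B=8 C=0 D=0 ZF=0 PC=6
Step 13: PC=6 exec 'ADD C, 2'. After: A=0 B=8 C=2 D=0 ZF=0 PC=7
Step 14: PC=7 exec 'MOV B, 2'. After: A=0 B=2 C=2 D=0 ZF=0 PC=8
Step 15: PC=8 exec 'ADD C, 1'. After: A=0 B=2 C=3 D=0 ZF=0 PC=9
Step 16: PC=9 exec 'MOV C, 3'. After: A=0 B=2 C=3 D=0 ZF=0 PC=10
Step 17: PC=10 exec 'MOV A, 1'. After: A=1 B=2 C=3 D=0 ZF=0 PC=11
Step 18: PC=11 exec 'MOV A, 2'. After: A=2 B=2 C=3 D=0 ZF=0 PC=12
Step 19: PC=12 exec 'HALT'. After: A=2 B=2 C=3 D=0 ZF=0 PC=12 HALTED
Total instructions executed: 19

Answer: 19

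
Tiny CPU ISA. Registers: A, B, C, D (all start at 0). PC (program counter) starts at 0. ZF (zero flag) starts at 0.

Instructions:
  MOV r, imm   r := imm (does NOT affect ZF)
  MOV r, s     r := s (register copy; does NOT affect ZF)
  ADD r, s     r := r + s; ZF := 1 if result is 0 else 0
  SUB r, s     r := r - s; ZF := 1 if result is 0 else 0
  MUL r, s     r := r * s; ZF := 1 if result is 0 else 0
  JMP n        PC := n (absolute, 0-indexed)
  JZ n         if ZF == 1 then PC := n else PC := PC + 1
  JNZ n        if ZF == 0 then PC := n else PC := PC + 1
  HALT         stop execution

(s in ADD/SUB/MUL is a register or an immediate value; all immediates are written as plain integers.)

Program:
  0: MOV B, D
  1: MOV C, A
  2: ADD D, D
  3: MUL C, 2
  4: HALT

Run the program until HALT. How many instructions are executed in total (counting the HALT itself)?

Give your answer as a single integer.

Step 1: PC=0 exec 'MOV B, D'. After: A=0 B=0 C=0 D=0 ZF=0 PC=1
Step 2: PC=1 exec 'MOV C, A'. After: A=0 B=0 C=0 D=0 ZF=0 PC=2
Step 3: PC=2 exec 'ADD D, D'. After: A=0 B=0 C=0 D=0 ZF=1 PC=3
Step 4: PC=3 exec 'MUL C, 2'. After: A=0 B=0 C=0 D=0 ZF=1 PC=4
Step 5: PC=4 exec 'HALT'. After: A=0 B=0 C=0 D=0 ZF=1 PC=4 HALTED
Total instructions executed: 5

Answer: 5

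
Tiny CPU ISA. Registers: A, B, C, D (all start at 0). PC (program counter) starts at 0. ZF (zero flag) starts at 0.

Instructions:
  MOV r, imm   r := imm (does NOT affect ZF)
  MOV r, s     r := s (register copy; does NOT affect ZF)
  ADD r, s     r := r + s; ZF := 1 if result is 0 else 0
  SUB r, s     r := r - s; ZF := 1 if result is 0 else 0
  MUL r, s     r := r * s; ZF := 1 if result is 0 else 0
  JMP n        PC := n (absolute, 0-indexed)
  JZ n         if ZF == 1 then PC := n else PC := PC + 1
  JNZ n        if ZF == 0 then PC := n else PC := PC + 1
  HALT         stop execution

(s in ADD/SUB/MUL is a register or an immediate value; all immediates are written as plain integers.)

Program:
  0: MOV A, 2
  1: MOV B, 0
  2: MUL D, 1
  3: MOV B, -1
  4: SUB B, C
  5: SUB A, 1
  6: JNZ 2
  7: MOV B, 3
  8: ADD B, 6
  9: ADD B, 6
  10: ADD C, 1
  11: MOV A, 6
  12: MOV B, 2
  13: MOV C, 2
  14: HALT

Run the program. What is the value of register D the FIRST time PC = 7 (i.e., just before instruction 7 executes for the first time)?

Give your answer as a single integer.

Step 1: PC=0 exec 'MOV A, 2'. After: A=2 B=0 C=0 D=0 ZF=0 PC=1
Step 2: PC=1 exec 'MOV B, 0'. After: A=2 B=0 C=0 D=0 ZF=0 PC=2
Step 3: PC=2 exec 'MUL D, 1'. After: A=2 B=0 C=0 D=0 ZF=1 PC=3
Step 4: PC=3 exec 'MOV B, -1'. After: A=2 B=-1 C=0 D=0 ZF=1 PC=4
Step 5: PC=4 exec 'SUB B, C'. After: A=2 B=-1 C=0 D=0 ZF=0 PC=5
Step 6: PC=5 exec 'SUB A, 1'. After: A=1 B=-1 C=0 D=0 ZF=0 PC=6
Step 7: PC=6 exec 'JNZ 2'. After: A=1 B=-1 C=0 D=0 ZF=0 PC=2
Step 8: PC=2 exec 'MUL D, 1'. After: A=1 B=-1 C=0 D=0 ZF=1 PC=3
Step 9: PC=3 exec 'MOV B, -1'. After: A=1 B=-1 C=0 D=0 ZF=1 PC=4
Step 10: PC=4 exec 'SUB B, C'. After: A=1 B=-1 C=0 D=0 ZF=0 PC=5
Step 11: PC=5 exec 'SUB A, 1'. After: A=0 B=-1 C=0 D=0 ZF=1 PC=6
Step 12: PC=6 exec 'JNZ 2'. After: A=0 B=-1 C=0 D=0 ZF=1 PC=7
First time PC=7: D=0

0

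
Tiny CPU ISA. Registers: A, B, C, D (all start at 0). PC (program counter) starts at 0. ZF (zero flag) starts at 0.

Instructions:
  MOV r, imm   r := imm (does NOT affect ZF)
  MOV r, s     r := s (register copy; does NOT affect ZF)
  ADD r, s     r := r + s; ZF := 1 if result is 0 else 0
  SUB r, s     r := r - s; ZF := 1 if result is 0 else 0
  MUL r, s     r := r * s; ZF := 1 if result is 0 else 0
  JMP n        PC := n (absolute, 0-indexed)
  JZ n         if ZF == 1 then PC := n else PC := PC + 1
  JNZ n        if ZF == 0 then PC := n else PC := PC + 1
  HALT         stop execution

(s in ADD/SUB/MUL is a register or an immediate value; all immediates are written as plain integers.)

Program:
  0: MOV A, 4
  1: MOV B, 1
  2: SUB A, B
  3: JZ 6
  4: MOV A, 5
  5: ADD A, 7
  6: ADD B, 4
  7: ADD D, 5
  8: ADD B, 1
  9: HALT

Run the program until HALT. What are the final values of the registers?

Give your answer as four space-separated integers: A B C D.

Step 1: PC=0 exec 'MOV A, 4'. After: A=4 B=0 C=0 D=0 ZF=0 PC=1
Step 2: PC=1 exec 'MOV B, 1'. After: A=4 B=1 C=0 D=0 ZF=0 PC=2
Step 3: PC=2 exec 'SUB A, B'. After: A=3 B=1 C=0 D=0 ZF=0 PC=3
Step 4: PC=3 exec 'JZ 6'. After: A=3 B=1 C=0 D=0 ZF=0 PC=4
Step 5: PC=4 exec 'MOV A, 5'. After: A=5 B=1 C=0 D=0 ZF=0 PC=5
Step 6: PC=5 exec 'ADD A, 7'. After: A=12 B=1 C=0 D=0 ZF=0 PC=6
Step 7: PC=6 exec 'ADD B, 4'. After: A=12 B=5 C=0 D=0 ZF=0 PC=7
Step 8: PC=7 exec 'ADD D, 5'. After: A=12 B=5 C=0 D=5 ZF=0 PC=8
Step 9: PC=8 exec 'ADD B, 1'. After: A=12 B=6 C=0 D=5 ZF=0 PC=9
Step 10: PC=9 exec 'HALT'. After: A=12 B=6 C=0 D=5 ZF=0 PC=9 HALTED

Answer: 12 6 0 5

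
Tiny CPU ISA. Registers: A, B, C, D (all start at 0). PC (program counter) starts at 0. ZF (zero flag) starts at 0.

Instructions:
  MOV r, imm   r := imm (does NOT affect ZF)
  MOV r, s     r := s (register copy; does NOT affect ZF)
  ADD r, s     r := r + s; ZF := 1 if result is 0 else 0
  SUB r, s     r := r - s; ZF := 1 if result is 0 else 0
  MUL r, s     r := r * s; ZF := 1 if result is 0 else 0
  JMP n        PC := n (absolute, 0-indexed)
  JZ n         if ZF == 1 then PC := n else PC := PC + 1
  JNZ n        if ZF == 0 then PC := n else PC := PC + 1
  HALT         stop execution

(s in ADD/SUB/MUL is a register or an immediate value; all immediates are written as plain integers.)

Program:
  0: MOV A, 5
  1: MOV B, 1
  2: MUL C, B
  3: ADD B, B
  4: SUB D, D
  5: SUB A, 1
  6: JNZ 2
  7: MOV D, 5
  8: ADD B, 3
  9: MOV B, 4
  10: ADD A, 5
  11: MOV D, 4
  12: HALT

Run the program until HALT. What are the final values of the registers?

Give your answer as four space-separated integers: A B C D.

Answer: 5 4 0 4

Derivation:
Step 1: PC=0 exec 'MOV A, 5'. After: A=5 B=0 C=0 D=0 ZF=0 PC=1
Step 2: PC=1 exec 'MOV B, 1'. After: A=5 B=1 C=0 D=0 ZF=0 PC=2
Step 3: PC=2 exec 'MUL C, B'. After: A=5 B=1 C=0 D=0 ZF=1 PC=3
Step 4: PC=3 exec 'ADD B, B'. After: A=5 B=2 C=0 D=0 ZF=0 PC=4
Step 5: PC=4 exec 'SUB D, D'. After: A=5 B=2 C=0 D=0 ZF=1 PC=5
Step 6: PC=5 exec 'SUB A, 1'. After: A=4 B=2 C=0 D=0 ZF=0 PC=6
Step 7: PC=6 exec 'JNZ 2'. After: A=4 B=2 C=0 D=0 ZF=0 PC=2
Step 8: PC=2 exec 'MUL C, B'. After: A=4 B=2 C=0 D=0 ZF=1 PC=3
Step 9: PC=3 exec 'ADD B, B'. After: A=4 B=4 C=0 D=0 ZF=0 PC=4
Step 10: PC=4 exec 'SUB D, D'. After: A=4 B=4 C=0 D=0 ZF=1 PC=5
Step 11: PC=5 exec 'SUB A, 1'. After: A=3 B=4 C=0 D=0 ZF=0 PC=6
Step 12: PC=6 exec 'JNZ 2'. After: A=3 B=4 C=0 D=0 ZF=0 PC=2
Step 13: PC=2 exec 'MUL C, B'. After: A=3 B=4 C=0 D=0 ZF=1 PC=3
Step 14: PC=3 exec 'ADD B, B'. After: A=3 B=8 C=0 D=0 ZF=0 PC=4
Step 15: PC=4 exec 'SUB D, D'. After: A=3 B=8 C=0 D=0 ZF=1 PC=5
Step 16: PC=5 exec 'SUB A, 1'. After: A=2 B=8 C=0 D=0 ZF=0 PC=6
Step 17: PC=6 exec 'JNZ 2'. After: A=2 B=8 C=0 D=0 ZF=0 PC=2
Step 18: PC=2 exec 'MUL C, B'. After: A=2 B=8 C=0 D=0 ZF=1 PC=3
Step 19: PC=3 exec 'ADD B, B'. After: A=2 B=16 C=0 D=0 ZF=0 PC=4
Step 20: PC=4 exec 'SUB D, D'. After: A=2 B=16 C=0 D=0 ZF=1 PC=5
Step 21: PC=5 exec 'SUB A, 1'. After: A=1 B=16 C=0 D=0 ZF=0 PC=6
Step 22: PC=6 exec 'JNZ 2'. After: A=1 B=16 C=0 D=0 ZF=0 PC=2
Step 23: PC=2 exec 'MUL C, B'. After: A=1 B=16 C=0 D=0 ZF=1 PC=3
Step 24: PC=3 exec 'ADD B, B'. After: A=1 B=32 C=0 D=0 ZF=0 PC=4
Step 25: PC=4 exec 'SUB D, D'. After: A=1 B=32 C=0 D=0 ZF=1 PC=5
Step 26: PC=5 exec 'SUB A, 1'. After: A=0 B=32 C=0 D=0 ZF=1 PC=6
Step 27: PC=6 exec 'JNZ 2'. After: A=0 B=32 C=0 D=0 ZF=1 PC=7
Step 28: PC=7 exec 'MOV D, 5'. After: A=0 B=32 C=0 D=5 ZF=1 PC=8
Step 29: PC=8 exec 'ADD B, 3'. After: A=0 B=35 C=0 D=5 ZF=0 PC=9
Step 30: PC=9 exec 'MOV B, 4'. After: A=0 B=4 C=0 D=5 ZF=0 PC=10
Step 31: PC=10 exec 'ADD A, 5'. After: A=5 B=4 C=0 D=5 ZF=0 PC=11
Step 32: PC=11 exec 'MOV D, 4'. After: A=5 B=4 C=0 D=4 ZF=0 PC=12
Step 33: PC=12 exec 'HALT'. After: A=5 B=4 C=0 D=4 ZF=0 PC=12 HALTED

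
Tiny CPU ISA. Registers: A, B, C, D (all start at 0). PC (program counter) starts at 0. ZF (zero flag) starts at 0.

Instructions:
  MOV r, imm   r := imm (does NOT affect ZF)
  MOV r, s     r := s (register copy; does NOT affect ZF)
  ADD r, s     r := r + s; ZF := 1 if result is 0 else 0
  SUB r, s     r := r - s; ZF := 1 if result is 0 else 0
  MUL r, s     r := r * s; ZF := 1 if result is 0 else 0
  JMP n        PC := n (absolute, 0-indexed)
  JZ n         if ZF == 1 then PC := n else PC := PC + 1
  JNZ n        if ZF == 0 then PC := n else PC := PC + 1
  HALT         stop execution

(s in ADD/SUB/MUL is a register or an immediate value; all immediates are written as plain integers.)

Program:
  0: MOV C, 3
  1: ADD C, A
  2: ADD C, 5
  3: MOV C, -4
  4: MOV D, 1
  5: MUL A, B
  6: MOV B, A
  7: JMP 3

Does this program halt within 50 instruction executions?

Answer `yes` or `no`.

Step 1: PC=0 exec 'MOV C, 3'. After: A=0 B=0 C=3 D=0 ZF=0 PC=1
Step 2: PC=1 exec 'ADD C, A'. After: A=0 B=0 C=3 D=0 ZF=0 PC=2
Step 3: PC=2 exec 'ADD C, 5'. After: A=0 B=0 C=8 D=0 ZF=0 PC=3
Step 4: PC=3 exec 'MOV C, -4'. After: A=0 B=0 C=-4 D=0 ZF=0 PC=4
Step 5: PC=4 exec 'MOV D, 1'. After: A=0 B=0 C=-4 D=1 ZF=0 PC=5
Step 6: PC=5 exec 'MUL A, B'. After: A=0 B=0 C=-4 D=1 ZF=1 PC=6
Step 7: PC=6 exec 'MOV B, A'. After: A=0 B=0 C=-4 D=1 ZF=1 PC=7
Step 8: PC=7 exec 'JMP 3'. After: A=0 B=0 C=-4 D=1 ZF=1 PC=3
Step 9: PC=3 exec 'MOV C, -4'. After: A=0 B=0 C=-4 D=1 ZF=1 PC=4
Step 10: PC=4 exec 'MOV D, 1'. After: A=0 B=0 C=-4 D=1 ZF=1 PC=5
Step 11: PC=5 exec 'MUL A, B'. After: A=0 B=0 C=-4 D=1 ZF=1 PC=6
State after step 11 equals state after step 6: the program is in a cycle of length 5 and will never halt.

Answer: no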